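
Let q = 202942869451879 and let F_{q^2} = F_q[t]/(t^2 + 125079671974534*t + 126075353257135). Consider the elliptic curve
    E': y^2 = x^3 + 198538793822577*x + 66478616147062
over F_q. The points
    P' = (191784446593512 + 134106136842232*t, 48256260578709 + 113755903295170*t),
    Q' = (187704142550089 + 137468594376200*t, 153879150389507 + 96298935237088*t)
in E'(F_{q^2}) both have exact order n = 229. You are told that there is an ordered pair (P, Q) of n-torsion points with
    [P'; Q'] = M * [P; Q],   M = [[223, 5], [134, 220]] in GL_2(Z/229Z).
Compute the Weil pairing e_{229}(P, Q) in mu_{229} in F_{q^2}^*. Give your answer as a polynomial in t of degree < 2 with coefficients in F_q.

61185663343169 + 32691634823906*t

e_{229}(aP+bQ,cP+dQ) = e_{229}(P,Q)^(ad-bc); with (a,b,c,d)=(223,5,134,220) this gives the det-229 law.
223*220 - 5*134 = 48390; reduced mod 229: det = 71, inverse 100.
Double-and-add over 11100101: 8-1 doublings, 5-1 additions; each step l_{T,T}/v_{2T} or l_{T,P'}/v at Q'+S for random S.
The quotient is 122751564076119 + 65291762299853*t.
(122751564076119 + 65291762299853*t)^{100} mod (202942869451879,f) = 61185663343169 + 32691634823906*t.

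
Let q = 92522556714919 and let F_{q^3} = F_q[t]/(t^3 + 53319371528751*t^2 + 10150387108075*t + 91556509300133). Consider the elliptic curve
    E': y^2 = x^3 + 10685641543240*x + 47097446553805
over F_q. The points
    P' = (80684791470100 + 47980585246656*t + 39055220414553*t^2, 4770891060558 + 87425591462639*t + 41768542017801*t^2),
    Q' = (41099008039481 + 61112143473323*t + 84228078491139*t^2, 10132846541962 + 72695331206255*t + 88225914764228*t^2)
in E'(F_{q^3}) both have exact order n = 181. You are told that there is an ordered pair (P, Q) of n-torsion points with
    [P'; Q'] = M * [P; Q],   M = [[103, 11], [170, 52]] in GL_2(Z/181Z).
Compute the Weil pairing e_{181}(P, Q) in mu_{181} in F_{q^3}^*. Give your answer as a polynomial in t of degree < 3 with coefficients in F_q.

The 181-Weil pairing on E[181] over F_{92522556714919} is alternating-bilinear: e_{181}(P',Q') = e_{181}(P,Q)^det(M).
det M = 103*52 - 11*170 = 3486 = 47 (mod 181); 47^{-1} = 104 (mod 181).
Run Miller on y^2=x^3+10685641543240*x+47097446553805 over F_{92522556714919}: ladder 10110101 (8 bits); e = f_P(D_Q)/f_Q(D_P).
The quotient is 71444548298826 + 91148936595726*t + 75475868738532*t^2.
Hence e(P,Q) = 66369388210896 + 64464687810450*t + 38622611174857*t^2 in F_{92522556714919^3}^*.

66369388210896 + 64464687810450*t + 38622611174857*t^2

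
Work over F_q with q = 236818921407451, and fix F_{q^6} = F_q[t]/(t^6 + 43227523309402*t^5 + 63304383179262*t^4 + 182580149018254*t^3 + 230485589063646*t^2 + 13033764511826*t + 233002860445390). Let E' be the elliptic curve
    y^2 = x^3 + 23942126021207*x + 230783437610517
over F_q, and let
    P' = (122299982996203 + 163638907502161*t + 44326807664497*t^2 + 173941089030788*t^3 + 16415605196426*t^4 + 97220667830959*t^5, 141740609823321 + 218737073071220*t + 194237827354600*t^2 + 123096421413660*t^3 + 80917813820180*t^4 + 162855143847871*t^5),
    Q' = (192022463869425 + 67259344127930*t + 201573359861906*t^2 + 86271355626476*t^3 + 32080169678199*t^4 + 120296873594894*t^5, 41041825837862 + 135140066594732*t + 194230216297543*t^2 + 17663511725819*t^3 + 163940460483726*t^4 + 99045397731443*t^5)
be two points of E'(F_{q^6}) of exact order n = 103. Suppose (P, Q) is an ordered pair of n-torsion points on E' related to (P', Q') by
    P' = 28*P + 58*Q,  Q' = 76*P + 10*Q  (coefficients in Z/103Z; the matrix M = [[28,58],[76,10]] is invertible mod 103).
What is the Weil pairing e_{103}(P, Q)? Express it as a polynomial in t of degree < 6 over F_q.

84296226813609 + 123742760219743*t + 46560709214636*t^2 + 113406993540217*t^3 + 51227970343983*t^4 + 163890902701885*t^5

Under M = [[28,58],[76,10]] in GL_2(Z/103), e_{103}(P',Q') = e_{103}(P,Q)^(28*10-58*76 mod 103).
So e_{103}(P,Q) = e_{103}(P',Q')^{90}, since 95*90 = 1 mod 103.
7-bit Miller (1100111) on E'/F_{236818921407451} with a'=23942126021207, b'=230783437610517: accumulate tangent/chord ratios at Q'+S and P'+S'.
Miller gives e_{103}(P',Q') = 726872634875 + 172842604924590*t + 77316752863401*t^2 + 161566399743163*t^3 + 86868349727709*t^4 + 116635168677543*t^5 in F_{236818921407451^6}.
Hence e(P,Q) = 84296226813609 + 123742760219743*t + 46560709214636*t^2 + 113406993540217*t^3 + 51227970343983*t^4 + 163890902701885*t^5 in F_{236818921407451^6}^*.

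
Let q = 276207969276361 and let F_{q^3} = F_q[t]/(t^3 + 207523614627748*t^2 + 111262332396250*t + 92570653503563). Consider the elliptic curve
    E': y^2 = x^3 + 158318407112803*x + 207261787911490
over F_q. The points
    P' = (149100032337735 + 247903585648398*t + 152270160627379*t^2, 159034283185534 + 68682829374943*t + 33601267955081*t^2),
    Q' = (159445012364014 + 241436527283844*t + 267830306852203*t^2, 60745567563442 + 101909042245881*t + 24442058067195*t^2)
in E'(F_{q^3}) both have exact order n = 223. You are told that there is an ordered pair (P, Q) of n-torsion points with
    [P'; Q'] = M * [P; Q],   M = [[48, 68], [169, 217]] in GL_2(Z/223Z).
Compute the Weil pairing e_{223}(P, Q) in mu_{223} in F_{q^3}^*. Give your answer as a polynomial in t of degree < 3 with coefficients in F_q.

Alternating bilinearity on E[223] (values in mu_{223} in F_{276207969276361^3}) gives e(P',Q') = e(P,Q)^det(M).
Inverting 39 mod 223: 183. Thus e_{223}(P,Q) = e(P',Q')^{183}.
8-bit Miller (11011111) on E'/F_{276207969276361} with a'=158318407112803, b'=207261787911490: accumulate tangent/chord ratios at Q'+S and P'+S'.
So e_{223}(P',Q') = 204083981131124 + 23804360468562*t + 45206782397447*t^2.
Raise to 183: e(P,Q) = 265011615873537 + 269863010866476*t + 210306848294193*t^2 in mu_{223}.

265011615873537 + 269863010866476*t + 210306848294193*t^2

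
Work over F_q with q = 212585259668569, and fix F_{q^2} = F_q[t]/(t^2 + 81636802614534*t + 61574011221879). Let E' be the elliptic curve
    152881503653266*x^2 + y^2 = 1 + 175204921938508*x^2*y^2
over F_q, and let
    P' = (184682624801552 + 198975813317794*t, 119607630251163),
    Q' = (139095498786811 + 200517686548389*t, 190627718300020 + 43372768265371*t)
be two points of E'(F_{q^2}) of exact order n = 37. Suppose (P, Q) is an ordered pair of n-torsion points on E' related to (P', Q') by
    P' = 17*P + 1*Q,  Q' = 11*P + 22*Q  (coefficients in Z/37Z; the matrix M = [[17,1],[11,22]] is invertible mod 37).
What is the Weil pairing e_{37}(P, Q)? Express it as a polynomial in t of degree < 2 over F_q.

202740946818694 + 182528197512640*t

e_{37}(aP+bQ,cP+dQ) = e_{37}(P,Q)^(ad-bc); with (a,b,c,d)=(17,1,11,22) this gives the det-37 law.
17*22 - 1*11 = 363; reduced mod 37: det = 30, inverse 21.
Edwards a_E,d_E -> Montgomery A=35777408494434,B=206426887636177 -> Weierstrass 0,167583085173014 via alpha=196404577377675,beta=100711775262974.
Build f_{37,P'} and f_{37,Q'} via the 6-bit ladder of 37=100101_2; evaluate at shifted divisors; quotient in F_{212585259668569^2}.
e_{37}(P',Q') = 2803307668514 + 99908854282673*t.
Thus e_{37}(P,Q) = 202740946818694 + 182528197512640*t.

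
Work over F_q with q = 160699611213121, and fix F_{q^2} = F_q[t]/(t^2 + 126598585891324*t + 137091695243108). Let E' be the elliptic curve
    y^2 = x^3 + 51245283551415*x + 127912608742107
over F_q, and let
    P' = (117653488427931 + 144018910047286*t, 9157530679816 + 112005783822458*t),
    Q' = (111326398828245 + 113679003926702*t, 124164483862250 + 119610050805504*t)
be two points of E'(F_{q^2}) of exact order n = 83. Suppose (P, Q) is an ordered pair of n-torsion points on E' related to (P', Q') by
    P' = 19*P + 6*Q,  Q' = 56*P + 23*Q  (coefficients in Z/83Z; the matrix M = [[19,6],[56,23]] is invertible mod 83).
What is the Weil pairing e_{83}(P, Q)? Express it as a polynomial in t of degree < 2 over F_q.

e_{83}(aP+bQ,cP+dQ) = e_{83}(P,Q)^(ad-bc); with (a,b,c,d)=(19,6,56,23) this gives the det-83 law.
So e_{83}(P,Q) = e_{83}(P',Q')^{60}, since 18*60 = 1 mod 83.
Double-and-add over 1010011: 7-1 doublings, 4-1 additions; each step l_{T,T}/v_{2T} or l_{T,P'}/v at Q'+S for random S.
The quotient is 48916773072253 + 92770938679436*t.
e_{83}(P,Q) = (48916773072253 + 92770938679436*t)^{60} = 73518573902352 + 88497224321406*t.

73518573902352 + 88497224321406*t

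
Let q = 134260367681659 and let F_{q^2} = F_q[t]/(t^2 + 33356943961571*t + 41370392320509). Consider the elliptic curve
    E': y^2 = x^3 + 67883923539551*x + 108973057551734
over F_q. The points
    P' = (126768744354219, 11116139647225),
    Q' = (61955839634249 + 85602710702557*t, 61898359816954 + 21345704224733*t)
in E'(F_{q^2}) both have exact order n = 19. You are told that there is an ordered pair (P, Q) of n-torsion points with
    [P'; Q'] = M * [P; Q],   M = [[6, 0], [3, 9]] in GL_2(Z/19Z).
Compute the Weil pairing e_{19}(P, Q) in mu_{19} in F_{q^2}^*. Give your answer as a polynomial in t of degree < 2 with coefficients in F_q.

78428402271427 + 84623247920261*t

Alternating bilinearity on E[19] (values in mu_{19} in F_{134260367681659^2}) gives e(P',Q') = e(P,Q)^det(M).
Hence e(P,Q) = e(P',Q')^{6} where 6 = 16^{-1} mod 19.
Miller loop for e_{19} over F_{134260367681659^2}: bits of 19 = 10011; 4 double steps + 2 add steps, l/v at each.
f_P(D_Q)/f_Q(D_P) = 31526135591834 + 25660078788954*t.
Finally e_{19}(P,Q) = 78428402271427 + 84623247920261*t.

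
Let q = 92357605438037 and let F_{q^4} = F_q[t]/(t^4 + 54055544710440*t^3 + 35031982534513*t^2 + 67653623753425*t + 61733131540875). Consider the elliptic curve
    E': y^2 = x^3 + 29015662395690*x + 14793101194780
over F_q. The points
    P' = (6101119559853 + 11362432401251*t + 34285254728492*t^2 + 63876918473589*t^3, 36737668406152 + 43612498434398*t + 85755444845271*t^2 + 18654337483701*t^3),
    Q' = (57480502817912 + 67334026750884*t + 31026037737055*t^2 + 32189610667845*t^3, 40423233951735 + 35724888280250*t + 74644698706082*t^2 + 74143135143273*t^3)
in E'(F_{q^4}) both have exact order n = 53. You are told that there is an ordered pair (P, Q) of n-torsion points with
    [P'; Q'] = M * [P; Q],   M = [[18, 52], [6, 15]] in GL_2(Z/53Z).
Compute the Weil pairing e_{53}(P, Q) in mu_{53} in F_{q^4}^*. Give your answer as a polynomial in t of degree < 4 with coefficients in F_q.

16425762367898 + 32265404916486*t + 67714101007378*t^2 + 29614971215539*t^3

e_{53} is bilinear + alternating on E[53], so e_{53}(18*P + 52*Q, 6*P + 15*Q) = e_{53}(P,Q)^(18*15-52*6).
det(M) mod 53 = 11; its inverse in (Z/53)^* is 29 (check: 11*29 mod 53 = 1).
Miller loop for e_{53} over F_{92357605438037^4}: bits of 53 = 110101; 5 double steps + 3 add steps, l/v at each.
The quotient is 75449219215571 + 63141915111578*t + 8277542937335*t^2 + 37628867948796*t^3.
Thus e_{53}(P,Q) = 16425762367898 + 32265404916486*t + 67714101007378*t^2 + 29614971215539*t^3.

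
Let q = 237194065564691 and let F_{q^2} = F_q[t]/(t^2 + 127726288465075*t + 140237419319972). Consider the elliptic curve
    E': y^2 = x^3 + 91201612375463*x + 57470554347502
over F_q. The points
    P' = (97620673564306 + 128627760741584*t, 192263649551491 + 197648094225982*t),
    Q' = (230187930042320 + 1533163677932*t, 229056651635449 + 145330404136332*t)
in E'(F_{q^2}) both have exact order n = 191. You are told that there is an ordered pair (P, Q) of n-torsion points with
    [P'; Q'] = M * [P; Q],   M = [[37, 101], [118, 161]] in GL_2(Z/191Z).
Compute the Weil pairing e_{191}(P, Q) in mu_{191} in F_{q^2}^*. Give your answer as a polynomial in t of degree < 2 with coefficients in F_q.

61899528196039 + 1850893967949*t

e_{191}(aP+bQ,cP+dQ) = e_{191}(P,Q)^(ad-bc); with (a,b,c,d)=(37,101,118,161) this gives the det-191 law.
Hence e(P,Q) = e(P',Q')^{148} where 148 = 151^{-1} mod 191.
8-bit Miller (10111111) on E'/F_{237194065564691} with a'=91201612375463, b'=57470554347502: accumulate tangent/chord ratios at Q'+S and P'+S'.
So e_{191}(P',Q') = 45078991961122 + 96742849848797*t.
Thus e_{191}(P,Q) = 61899528196039 + 1850893967949*t.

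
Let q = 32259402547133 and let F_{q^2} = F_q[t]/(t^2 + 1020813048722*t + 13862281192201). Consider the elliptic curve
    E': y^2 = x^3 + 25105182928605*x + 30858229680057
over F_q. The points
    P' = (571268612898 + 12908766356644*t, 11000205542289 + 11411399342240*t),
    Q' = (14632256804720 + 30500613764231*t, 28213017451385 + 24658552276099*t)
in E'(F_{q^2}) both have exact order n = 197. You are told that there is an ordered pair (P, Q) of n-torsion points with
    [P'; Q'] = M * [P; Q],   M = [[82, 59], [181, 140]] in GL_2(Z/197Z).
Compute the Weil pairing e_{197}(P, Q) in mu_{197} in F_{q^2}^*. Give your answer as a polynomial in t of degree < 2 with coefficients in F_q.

2791695523331 + 4487444773215*t

e_{197}(aP+bQ,cP+dQ) = e_{197}(P,Q)^(ad-bc); with (a,b,c,d)=(82,59,181,140) this gives the det-197 law.
82*140 - 59*181 = 801; reduced mod 197: det = 13, inverse 91.
n = 197 = (11000101)_2 (8 bits, wt 4); accumulate f_{197,P'}(Q'+S)/f_{197,P'}(S) along the 7-step ladder.
The quotient is 30422325829050 + 16304409034499*t.
Finally e_{197}(P,Q) = 2791695523331 + 4487444773215*t.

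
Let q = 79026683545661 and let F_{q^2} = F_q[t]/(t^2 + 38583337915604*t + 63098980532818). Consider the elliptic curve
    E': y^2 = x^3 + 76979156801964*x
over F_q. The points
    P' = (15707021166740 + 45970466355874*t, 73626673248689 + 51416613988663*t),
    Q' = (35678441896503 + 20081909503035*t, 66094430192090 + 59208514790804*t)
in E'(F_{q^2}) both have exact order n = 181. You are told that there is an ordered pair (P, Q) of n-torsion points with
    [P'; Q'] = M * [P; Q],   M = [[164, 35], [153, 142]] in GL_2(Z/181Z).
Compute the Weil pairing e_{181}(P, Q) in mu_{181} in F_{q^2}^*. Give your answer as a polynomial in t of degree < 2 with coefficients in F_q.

16635158894922 + 48002313275709*t

The 181-Weil pairing on E[181] over F_{79026683545661} is alternating-bilinear: e_{181}(P',Q') = e_{181}(P,Q)^det(M).
Hence e(P,Q) = e(P',Q')^{13} where 13 = 14^{-1} mod 181.
Build f_{181,P'} and f_{181,Q'} via the 8-bit ladder of 181=10110101_2; evaluate at shifted divisors; quotient in F_{79026683545661^2}.
The quotient is 4811727651669 + 44327682803251*t.
Hence e(P,Q) = 16635158894922 + 48002313275709*t in F_{79026683545661^2}^*.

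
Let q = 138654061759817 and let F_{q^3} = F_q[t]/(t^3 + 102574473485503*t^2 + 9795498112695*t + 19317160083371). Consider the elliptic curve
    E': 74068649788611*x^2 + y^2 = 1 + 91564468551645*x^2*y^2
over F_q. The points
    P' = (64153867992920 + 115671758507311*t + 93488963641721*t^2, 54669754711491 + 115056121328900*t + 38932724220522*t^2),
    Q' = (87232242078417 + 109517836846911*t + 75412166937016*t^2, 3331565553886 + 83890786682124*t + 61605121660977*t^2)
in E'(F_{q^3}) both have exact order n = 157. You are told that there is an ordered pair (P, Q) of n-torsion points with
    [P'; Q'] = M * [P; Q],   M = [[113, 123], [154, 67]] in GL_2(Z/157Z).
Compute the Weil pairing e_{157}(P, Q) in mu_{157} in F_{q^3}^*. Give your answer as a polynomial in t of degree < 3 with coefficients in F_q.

7525213716351 + 22315440552927*t + 59580552953796*t^2

e_{157}(aP+bQ,cP+dQ) = e_{157}(P,Q)^(ad-bc); with (a,b,c,d)=(113,123,154,67) this gives the det-157 law.
Inverting 90 mod 157: 82. Thus e_{157}(P,Q) = e(P',Q')^{82}.
Map (x,y)_Ed via u=(1+y)/(1-y), v=(1+y)/((1-y)x) to Montgomery A=36524727965700,B=46699973799946; then to (a',b')=(4395675017851,0).
8-bit Miller (10011101) on E'/F_{138654061759817} with a'=4395675017851, b'=0: accumulate tangent/chord ratios at Q'+S and P'+S'.
The quotient is 87858783670970 + 96295226218347*t + 137089098339409*t^2.
Raise to 82: e(P,Q) = 7525213716351 + 22315440552927*t + 59580552953796*t^2 in mu_{157}.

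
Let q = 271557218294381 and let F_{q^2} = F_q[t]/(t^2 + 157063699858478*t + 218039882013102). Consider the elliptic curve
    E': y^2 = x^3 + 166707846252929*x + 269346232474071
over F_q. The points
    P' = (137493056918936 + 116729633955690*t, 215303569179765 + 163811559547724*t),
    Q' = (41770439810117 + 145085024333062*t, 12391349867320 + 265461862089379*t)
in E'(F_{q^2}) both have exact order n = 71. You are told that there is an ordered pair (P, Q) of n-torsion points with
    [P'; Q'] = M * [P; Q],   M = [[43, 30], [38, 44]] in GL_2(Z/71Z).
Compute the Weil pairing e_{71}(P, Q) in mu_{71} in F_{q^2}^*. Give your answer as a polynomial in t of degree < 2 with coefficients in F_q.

110159419283986 + 165908902696393*t

e_{71} is bilinear + alternating on E[71], so e_{71}(43*P + 30*Q, 38*P + 44*Q) = e_{71}(P,Q)^(43*44-30*38).
So e_{71}(P,Q) = e_{71}(P',Q')^{22}, since 42*22 = 1 mod 71.
Double-and-add over 1000111: 7-1 doublings, 4-1 additions; each step l_{T,T}/v_{2T} or l_{T,P'}/v at Q'+S for random S.
e_{71}(P',Q') = 80619864144109 + 225275337014320*t.
Thus e_{71}(P,Q) = 110159419283986 + 165908902696393*t.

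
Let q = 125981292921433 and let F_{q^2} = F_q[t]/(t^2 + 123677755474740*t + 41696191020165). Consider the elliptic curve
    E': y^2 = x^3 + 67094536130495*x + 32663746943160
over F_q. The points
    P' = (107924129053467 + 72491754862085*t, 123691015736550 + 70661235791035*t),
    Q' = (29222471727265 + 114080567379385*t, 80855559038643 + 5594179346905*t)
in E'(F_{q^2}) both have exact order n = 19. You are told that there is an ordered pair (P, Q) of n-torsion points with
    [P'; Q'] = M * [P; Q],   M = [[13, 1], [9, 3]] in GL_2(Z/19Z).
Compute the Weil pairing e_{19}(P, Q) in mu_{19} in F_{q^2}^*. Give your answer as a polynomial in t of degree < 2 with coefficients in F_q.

93084477673875 + 63942709904816*t

Since e_{19}(P,P)=e_{19}(Q,Q)=1 and e_{19}(Q,P)=e_{19}(P,Q)^{-1}, expanding e_{19}(13*P + 1*Q,9*P + 3*Q) leaves e(P,Q)^det(M).
Inverting 11 mod 19: 7. Thus e_{19}(P,Q) = e(P',Q')^{7}.
Miller loop for e_{19} over F_{125981292921433^2}: bits of 19 = 10011; 4 double steps + 2 add steps, l/v at each.
Miller gives e_{19}(P',Q') = 93296985609515 + 95737648612786*t in F_{125981292921433^2}.
Raise to 7: e(P,Q) = 93084477673875 + 63942709904816*t in mu_{19}.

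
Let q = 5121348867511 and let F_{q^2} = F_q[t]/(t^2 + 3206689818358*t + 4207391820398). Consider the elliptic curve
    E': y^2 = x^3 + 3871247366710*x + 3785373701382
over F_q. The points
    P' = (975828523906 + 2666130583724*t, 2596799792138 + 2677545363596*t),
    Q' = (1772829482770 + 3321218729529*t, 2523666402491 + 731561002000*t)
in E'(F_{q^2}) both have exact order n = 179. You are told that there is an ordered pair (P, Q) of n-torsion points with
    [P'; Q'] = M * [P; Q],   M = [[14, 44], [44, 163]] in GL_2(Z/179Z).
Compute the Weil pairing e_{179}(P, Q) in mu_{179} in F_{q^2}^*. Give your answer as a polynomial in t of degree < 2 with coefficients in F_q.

678979455459 + 2729566681741*t

e_{179} is bilinear + alternating on E[179], so e_{179}(14*P + 44*Q, 44*P + 163*Q) = e_{179}(P,Q)^(14*163-44*44).
det M = 14*163 - 44*44 = 346 = 167 (mod 179); 167^{-1} = 164 (mod 179).
Build f_{179,P'} and f_{179,Q'} via the 8-bit ladder of 179=10110011_2; evaluate at shifted divisors; quotient in F_{5121348867511^2}.
f_P(D_Q)/f_Q(D_P) = 1684354885660 + 1453584604344*t.
Hence e(P,Q) = 678979455459 + 2729566681741*t in F_{5121348867511^2}^*.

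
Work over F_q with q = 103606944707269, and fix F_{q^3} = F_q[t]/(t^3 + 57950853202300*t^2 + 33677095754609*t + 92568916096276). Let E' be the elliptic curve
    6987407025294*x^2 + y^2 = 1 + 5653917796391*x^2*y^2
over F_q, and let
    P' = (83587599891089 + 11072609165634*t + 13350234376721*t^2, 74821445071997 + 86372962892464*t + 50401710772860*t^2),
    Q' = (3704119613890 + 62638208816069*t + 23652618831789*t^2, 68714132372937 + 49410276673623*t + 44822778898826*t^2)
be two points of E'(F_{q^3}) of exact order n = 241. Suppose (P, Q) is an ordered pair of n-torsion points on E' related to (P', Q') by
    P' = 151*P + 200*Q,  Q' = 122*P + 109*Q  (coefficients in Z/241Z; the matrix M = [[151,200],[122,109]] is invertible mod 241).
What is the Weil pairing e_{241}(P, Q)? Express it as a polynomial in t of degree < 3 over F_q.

32706672148531 + 29388788662579*t + 89363085306998*t^2

Since e_{241}(P,P)=e_{241}(Q,Q)=1 and e_{241}(Q,P)=e_{241}(P,Q)^{-1}, expanding e_{241}(151*P + 200*Q,122*P + 109*Q) leaves e(P,Q)^det(M).
Inverting 12 mod 241: 221. Thus e_{241}(P,Q) = e(P',Q')^{221}.
Edwards->Montgomery: u=(1+y)/(1-y), v=u/x -> 70207035795672v^2=u^3+28231780987202u^2+u; then x_W=26235108484043u+19374711588159: y^2=x^3+32167171440314.
Miller loop for e_{241} over F_{103606944707269^3}: bits of 241 = 11110001; 7 double steps + 4 add steps, l/v at each.
Miller gives e_{241}(P',Q') = 68402847233142 + 14969375012512*t + 64523082403140*t^2 in F_{103606944707269^3}.
Raise to 221: e(P,Q) = 32706672148531 + 29388788662579*t + 89363085306998*t^2 in mu_{241}.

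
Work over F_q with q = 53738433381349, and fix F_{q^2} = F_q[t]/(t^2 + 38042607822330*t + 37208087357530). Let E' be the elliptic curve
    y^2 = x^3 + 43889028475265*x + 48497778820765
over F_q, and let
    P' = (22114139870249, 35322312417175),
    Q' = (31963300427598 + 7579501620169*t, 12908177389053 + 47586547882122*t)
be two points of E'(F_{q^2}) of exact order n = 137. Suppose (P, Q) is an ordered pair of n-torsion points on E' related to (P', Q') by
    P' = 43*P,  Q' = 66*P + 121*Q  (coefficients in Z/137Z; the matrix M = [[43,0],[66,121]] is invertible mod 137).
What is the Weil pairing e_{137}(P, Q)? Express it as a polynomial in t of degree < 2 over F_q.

44209949781647 + 4561880911383*t

Since e_{137}(P,P)=e_{137}(Q,Q)=1 and e_{137}(Q,P)=e_{137}(P,Q)^{-1}, expanding e_{137}(43*P,66*P + 121*Q) leaves e(P,Q)^det(M).
Inverting 134 mod 137: 91. Thus e_{137}(P,Q) = e(P',Q')^{91}.
Miller loop for e_{137} over F_{53738433381349^2}: bits of 137 = 10001001; 7 double steps + 2 add steps, l/v at each.
Result: e(P',Q') = 43052466538136 + 32245270731302*t.
Hence e(P,Q) = 44209949781647 + 4561880911383*t in F_{53738433381349^2}^*.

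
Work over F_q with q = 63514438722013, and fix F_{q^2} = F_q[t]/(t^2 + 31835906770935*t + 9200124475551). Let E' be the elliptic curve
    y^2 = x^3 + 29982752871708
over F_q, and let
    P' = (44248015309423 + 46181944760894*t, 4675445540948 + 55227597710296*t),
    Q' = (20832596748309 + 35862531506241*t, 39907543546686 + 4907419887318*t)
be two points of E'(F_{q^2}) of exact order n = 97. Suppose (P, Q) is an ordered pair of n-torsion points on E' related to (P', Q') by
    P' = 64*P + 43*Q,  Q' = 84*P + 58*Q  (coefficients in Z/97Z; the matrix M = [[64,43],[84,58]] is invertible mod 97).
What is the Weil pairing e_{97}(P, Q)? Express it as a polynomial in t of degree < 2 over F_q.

Alternating bilinearity on E[97] (values in mu_{97} in F_{63514438722013^2}) gives e(P',Q') = e(P,Q)^det(M).
So e_{97}(P,Q) = e_{97}(P',Q')^{65}, since 3*65 = 1 mod 97.
7-bit Miller (1100001) on E'/F_{63514438722013} with a'=0, b'=29982752871708: accumulate tangent/chord ratios at Q'+S and P'+S'.
f_P(D_Q)/f_Q(D_P) = 5814059269550 + 24314910771718*t.
Raise to 65: e(P,Q) = 18719544430651 + 63284864221653*t in mu_{97}.

18719544430651 + 63284864221653*t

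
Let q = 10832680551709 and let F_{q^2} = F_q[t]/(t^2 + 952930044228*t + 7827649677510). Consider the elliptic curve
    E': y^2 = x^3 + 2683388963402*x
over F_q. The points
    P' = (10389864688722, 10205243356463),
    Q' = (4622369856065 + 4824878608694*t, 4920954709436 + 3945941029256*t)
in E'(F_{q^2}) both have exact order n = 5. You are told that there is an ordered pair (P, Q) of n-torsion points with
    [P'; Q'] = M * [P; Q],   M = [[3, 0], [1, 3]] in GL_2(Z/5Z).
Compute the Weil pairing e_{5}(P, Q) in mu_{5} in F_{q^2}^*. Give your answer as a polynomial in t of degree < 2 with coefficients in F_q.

3296535510577 + 5214138211862*t

Under M = [[3,0],[1,3]] in GL_2(Z/5), e_{5}(P',Q') = e_{5}(P,Q)^(3*3-0*1 mod 5).
Inverting 4 mod 5: 4. Thus e_{5}(P,Q) = e(P',Q')^{4}.
Double-and-add over 101: 3-1 doublings, 2-1 additions; each step l_{T,T}/v_{2T} or l_{T,P'}/v at Q'+S for random S.
So e_{5}(P',Q') = 5469537673242 + 5618542339847*t.
e_{5}(P,Q) = (5469537673242 + 5618542339847*t)^{4} = 3296535510577 + 5214138211862*t.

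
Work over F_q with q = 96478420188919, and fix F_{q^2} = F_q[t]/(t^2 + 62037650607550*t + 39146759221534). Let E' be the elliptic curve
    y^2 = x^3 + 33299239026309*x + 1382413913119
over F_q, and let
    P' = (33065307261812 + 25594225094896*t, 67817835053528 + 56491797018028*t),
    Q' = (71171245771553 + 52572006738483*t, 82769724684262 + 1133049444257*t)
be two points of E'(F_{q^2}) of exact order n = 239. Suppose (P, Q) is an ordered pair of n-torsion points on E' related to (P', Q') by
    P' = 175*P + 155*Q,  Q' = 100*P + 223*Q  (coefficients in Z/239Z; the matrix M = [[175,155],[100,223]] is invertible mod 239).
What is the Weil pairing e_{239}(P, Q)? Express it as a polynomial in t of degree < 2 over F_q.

e_{239} is bilinear + alternating on E[239], so e_{239}(175*P + 155*Q, 100*P + 223*Q) = e_{239}(P,Q)^(175*223-155*100).
175*223 - 155*100 = 23525; reduced mod 239: det = 103, inverse 181.
Run Miller on y^2=x^3+33299239026309*x+1382413913119 over F_{96478420188919}: ladder 11101111 (8 bits); e = f_P(D_Q)/f_Q(D_P).
Miller gives e_{239}(P',Q') = 50892850306157 + 45278320952538*t in F_{96478420188919^2}.
Thus e_{239}(P,Q) = 8935720440472 + 7864204151458*t.

8935720440472 + 7864204151458*t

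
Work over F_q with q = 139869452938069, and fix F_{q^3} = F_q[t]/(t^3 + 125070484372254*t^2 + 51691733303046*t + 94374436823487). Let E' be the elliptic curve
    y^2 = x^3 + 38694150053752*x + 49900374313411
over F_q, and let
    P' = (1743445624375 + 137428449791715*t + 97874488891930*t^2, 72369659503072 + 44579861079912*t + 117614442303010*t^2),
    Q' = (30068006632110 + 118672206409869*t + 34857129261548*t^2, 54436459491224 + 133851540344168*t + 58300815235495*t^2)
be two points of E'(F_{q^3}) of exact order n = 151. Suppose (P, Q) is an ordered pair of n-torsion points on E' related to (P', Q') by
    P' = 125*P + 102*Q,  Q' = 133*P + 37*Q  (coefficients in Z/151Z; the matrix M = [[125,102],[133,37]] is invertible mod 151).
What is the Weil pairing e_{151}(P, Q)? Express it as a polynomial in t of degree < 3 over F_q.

The 151-Weil pairing on E[151] over F_{139869452938069} is alternating-bilinear: e_{151}(P',Q') = e_{151}(P,Q)^det(M).
det(M) mod 151 = 119; its inverse in (Z/151)^* is 33 (check: 119*33 mod 151 = 1).
Build f_{151,P'} and f_{151,Q'} via the 8-bit ladder of 151=10010111_2; evaluate at shifted divisors; quotient in F_{139869452938069^3}.
So e_{151}(P',Q') = 1376392761283 + 70308274255873*t + 13239307891948*t^2.
(1376392761283 + 70308274255873*t + 13239307891948*t^2)^{33} mod (139869452938069,f) = 42172910808478 + 109100786485388*t + 11957142034339*t^2.

42172910808478 + 109100786485388*t + 11957142034339*t^2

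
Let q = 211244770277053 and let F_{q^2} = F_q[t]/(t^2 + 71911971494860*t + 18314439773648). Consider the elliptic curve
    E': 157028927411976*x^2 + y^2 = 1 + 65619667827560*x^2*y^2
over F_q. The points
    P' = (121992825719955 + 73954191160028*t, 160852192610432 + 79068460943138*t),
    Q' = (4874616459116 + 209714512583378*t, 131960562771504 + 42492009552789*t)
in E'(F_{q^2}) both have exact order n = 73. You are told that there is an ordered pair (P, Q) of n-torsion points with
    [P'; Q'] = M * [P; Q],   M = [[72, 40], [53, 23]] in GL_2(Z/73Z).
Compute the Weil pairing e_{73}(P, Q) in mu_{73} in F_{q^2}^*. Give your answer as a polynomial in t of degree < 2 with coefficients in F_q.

The 73-Weil pairing on E[73] over F_{211244770277053} is alternating-bilinear: e_{73}(P',Q') = e_{73}(P,Q)^det(M).
det M = 72*23 - 40*53 = -464 = 47 (mod 73); 47^{-1} = 14 (mod 73).
Edwards->Montgomery: u=(1+y)/(1-y), v=u/x -> 87789671187712v^2=u^3+12395746113672u^2+u; then x_W=22852314896104u+177937946057958: y^2=x^3+160581198097864*x+196277933943560.
7-bit Miller (1001001) on E'/F_{211244770277053} with a'=160581198097864, b'=196277933943560: accumulate tangent/chord ratios at Q'+S and P'+S'.
The quotient is 90751955109386 + 21522883109507*t.
e_{73}(P,Q) = (90751955109386 + 21522883109507*t)^{14} = 64120042827118 + 107410957273303*t.

64120042827118 + 107410957273303*t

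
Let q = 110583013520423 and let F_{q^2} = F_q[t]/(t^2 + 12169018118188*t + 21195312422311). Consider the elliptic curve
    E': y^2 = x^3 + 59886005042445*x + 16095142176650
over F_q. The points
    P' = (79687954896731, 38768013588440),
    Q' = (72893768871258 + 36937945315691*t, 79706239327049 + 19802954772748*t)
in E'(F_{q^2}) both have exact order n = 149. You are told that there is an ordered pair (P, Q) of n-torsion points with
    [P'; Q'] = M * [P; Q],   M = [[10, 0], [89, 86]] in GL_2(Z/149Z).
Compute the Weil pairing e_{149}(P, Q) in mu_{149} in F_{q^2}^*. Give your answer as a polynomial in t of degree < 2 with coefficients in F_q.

15801213018522 + 49006197652066*t

e_{149} is bilinear + alternating on E[149], so e_{149}(10*P, 89*P + 86*Q) = e_{149}(P,Q)^(10*86-0*89).
Inverting 115 mod 149: 92. Thus e_{149}(P,Q) = e(P',Q')^{92}.
Run Miller on y^2=x^3+59886005042445*x+16095142176650 over F_{110583013520423}: ladder 10010101 (8 bits); e = f_P(D_Q)/f_Q(D_P).
Miller gives e_{149}(P',Q') = 101991954975934 + 54490048082419*t in F_{110583013520423^2}.
Raise to 92: e(P,Q) = 15801213018522 + 49006197652066*t in mu_{149}.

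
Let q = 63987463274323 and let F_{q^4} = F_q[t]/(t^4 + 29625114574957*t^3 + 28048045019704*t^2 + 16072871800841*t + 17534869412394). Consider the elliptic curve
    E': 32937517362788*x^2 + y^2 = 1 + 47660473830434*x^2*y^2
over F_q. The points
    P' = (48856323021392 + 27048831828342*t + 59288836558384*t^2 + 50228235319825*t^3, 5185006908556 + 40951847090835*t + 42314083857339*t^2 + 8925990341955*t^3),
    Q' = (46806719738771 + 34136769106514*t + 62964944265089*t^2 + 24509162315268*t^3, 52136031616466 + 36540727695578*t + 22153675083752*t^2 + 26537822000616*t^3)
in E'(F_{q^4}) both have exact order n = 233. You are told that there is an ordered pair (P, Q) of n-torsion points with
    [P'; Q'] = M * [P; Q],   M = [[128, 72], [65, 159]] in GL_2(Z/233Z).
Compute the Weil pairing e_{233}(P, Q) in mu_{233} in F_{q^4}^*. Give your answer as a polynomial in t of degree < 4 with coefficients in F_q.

Under M = [[128,72],[65,159]] in GL_2(Z/233), e_{233}(P',Q') = e_{233}(P,Q)^(128*159-72*65 mod 233).
det M = 128*159 - 72*65 = 15672 = 61 (mod 233); 61^{-1} = 191 (mod 233).
Map (x,y)_Ed via u=(1+y)/(1-y), v=(1+y)/((1-y)x) to Montgomery A=17838080732278,B=19253076878653; then to (a',b')=(8878823503677,48012850962602).
Double-and-add over 11101001: 8-1 doublings, 5-1 additions; each step l_{T,T}/v_{2T} or l_{T,P'}/v at Q'+S for random S.
f_P(D_Q)/f_Q(D_P) = 35465090353041 + 54620200407441*t + 53927725666177*t^2 + 44606884210084*t^3.
Raise to 191: e(P,Q) = 6494650448124 + 4214665669874*t + 37316353519573*t^2 + 40972585467285*t^3 in mu_{233}.

6494650448124 + 4214665669874*t + 37316353519573*t^2 + 40972585467285*t^3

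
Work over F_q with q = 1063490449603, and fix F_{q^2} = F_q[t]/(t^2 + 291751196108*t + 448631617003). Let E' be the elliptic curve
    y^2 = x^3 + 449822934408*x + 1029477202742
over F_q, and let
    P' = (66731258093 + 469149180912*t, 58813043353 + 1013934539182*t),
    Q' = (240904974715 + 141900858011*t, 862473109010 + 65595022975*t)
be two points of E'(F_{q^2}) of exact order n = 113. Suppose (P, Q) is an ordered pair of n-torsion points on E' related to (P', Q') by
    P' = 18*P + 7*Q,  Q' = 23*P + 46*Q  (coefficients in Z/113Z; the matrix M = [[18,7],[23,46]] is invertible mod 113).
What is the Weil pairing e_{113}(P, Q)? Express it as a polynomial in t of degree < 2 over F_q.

Under M = [[18,7],[23,46]] in GL_2(Z/113), e_{113}(P',Q') = e_{113}(P,Q)^(18*46-7*23 mod 113).
So e_{113}(P,Q) = e_{113}(P',Q')^{41}, since 102*41 = 1 mod 113.
7-bit Miller (1110001) on E'/F_{1063490449603} with a'=449822934408, b'=1029477202742: accumulate tangent/chord ratios at Q'+S and P'+S'.
Miller gives e_{113}(P',Q') = 23882538965 + 304002124181*t in F_{1063490449603^2}.
Hence e(P,Q) = 542255622690 + 820282815268*t in F_{1063490449603^2}^*.

542255622690 + 820282815268*t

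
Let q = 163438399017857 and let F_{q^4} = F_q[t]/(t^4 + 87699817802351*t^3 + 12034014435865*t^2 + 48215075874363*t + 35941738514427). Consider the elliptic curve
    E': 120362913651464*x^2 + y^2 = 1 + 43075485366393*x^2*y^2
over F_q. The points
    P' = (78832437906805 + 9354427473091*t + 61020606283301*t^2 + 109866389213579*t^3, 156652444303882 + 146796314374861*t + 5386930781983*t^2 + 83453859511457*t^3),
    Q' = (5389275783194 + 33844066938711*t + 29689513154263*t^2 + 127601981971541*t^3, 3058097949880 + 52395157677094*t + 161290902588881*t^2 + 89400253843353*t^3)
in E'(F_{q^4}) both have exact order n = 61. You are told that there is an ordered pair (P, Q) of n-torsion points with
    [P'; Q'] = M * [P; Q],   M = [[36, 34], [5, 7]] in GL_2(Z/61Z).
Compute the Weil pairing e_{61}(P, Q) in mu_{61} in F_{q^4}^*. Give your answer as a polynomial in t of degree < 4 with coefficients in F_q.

e_{61}(aP+bQ,cP+dQ) = e_{61}(P,Q)^(ad-bc); with (a,b,c,d)=(36,34,5,7) this gives the det-61 law.
So e_{61}(P,Q) = e_{61}(P',Q')^{32}, since 21*32 = 1 mod 61.
Map (x,y)_Ed via u=(1+y)/(1-y), v=(1+y)/((1-y)x) to Montgomery A=0,B=16615115725542; then to (a',b')=(31370287115872,0).
n = 61 = (111101)_2 (6 bits, wt 5); accumulate f_{61,P'}(Q'+S)/f_{61,P'}(S) along the 5-step ladder.
Miller gives e_{61}(P',Q') = 77013905545369 + 160612431230546*t + 154201572422354*t^2 + 119584581116825*t^3 in F_{163438399017857^4}.
Hence e(P,Q) = 135370255035846 + 48611457881002*t + 48673305431188*t^2 + 83466438578990*t^3 in F_{163438399017857^4}^*.

135370255035846 + 48611457881002*t + 48673305431188*t^2 + 83466438578990*t^3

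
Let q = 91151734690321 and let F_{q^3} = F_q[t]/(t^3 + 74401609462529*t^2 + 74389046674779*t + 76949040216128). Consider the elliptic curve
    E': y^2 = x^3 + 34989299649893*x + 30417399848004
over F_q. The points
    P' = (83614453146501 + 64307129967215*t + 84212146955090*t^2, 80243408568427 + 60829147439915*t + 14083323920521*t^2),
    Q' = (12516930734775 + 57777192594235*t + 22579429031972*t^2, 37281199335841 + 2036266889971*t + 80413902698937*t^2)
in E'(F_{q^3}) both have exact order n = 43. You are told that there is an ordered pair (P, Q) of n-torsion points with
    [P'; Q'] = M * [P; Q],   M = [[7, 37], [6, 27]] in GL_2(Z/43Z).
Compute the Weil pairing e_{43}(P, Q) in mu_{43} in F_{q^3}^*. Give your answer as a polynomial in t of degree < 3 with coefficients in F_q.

27863241354793 + 91099117084787*t + 7687315198121*t^2

e_{43}(aP+bQ,cP+dQ) = e_{43}(P,Q)^(ad-bc); with (a,b,c,d)=(7,37,6,27) this gives the det-43 law.
Inverting 10 mod 43: 13. Thus e_{43}(P,Q) = e(P',Q')^{13}.
Run Miller on y^2=x^3+34989299649893*x+30417399848004 over F_{91151734690321}: ladder 101011 (6 bits); e = f_P(D_Q)/f_Q(D_P).
Result: e(P',Q') = 68967034951179 + 31521150139551*t + 43235727770955*t^2.
e_{43}(P,Q) = (68967034951179 + 31521150139551*t + 43235727770955*t^2)^{13} = 27863241354793 + 91099117084787*t + 7687315198121*t^2.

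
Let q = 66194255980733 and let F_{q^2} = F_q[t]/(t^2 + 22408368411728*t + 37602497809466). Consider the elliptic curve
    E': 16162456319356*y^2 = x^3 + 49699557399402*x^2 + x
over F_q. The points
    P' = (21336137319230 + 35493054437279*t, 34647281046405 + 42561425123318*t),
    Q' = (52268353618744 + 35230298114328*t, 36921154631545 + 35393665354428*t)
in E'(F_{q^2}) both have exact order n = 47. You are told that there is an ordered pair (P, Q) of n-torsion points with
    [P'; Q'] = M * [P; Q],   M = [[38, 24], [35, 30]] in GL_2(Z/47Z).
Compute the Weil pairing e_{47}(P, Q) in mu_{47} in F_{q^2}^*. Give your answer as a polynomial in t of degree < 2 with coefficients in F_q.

50490864831869 + 21946795537455*t

The 47-Weil pairing on E[47] over F_{66194255980733} is alternating-bilinear: e_{47}(P',Q') = e_{47}(P,Q)^det(M).
38*30 - 24*35 = 300; reduced mod 47: det = 18, inverse 34.
(x,y)|->(27452720320512x+10843481808250,27452720320512y) sends E' to y^2=x^3+54290042843648*x+34002483776958.
Miller loop for e_{47} over F_{66194255980733^2}: bits of 47 = 101111; 5 double steps + 4 add steps, l/v at each.
So e_{47}(P',Q') = 58423649565103 + 29336023863879*t.
Thus e_{47}(P,Q) = 50490864831869 + 21946795537455*t.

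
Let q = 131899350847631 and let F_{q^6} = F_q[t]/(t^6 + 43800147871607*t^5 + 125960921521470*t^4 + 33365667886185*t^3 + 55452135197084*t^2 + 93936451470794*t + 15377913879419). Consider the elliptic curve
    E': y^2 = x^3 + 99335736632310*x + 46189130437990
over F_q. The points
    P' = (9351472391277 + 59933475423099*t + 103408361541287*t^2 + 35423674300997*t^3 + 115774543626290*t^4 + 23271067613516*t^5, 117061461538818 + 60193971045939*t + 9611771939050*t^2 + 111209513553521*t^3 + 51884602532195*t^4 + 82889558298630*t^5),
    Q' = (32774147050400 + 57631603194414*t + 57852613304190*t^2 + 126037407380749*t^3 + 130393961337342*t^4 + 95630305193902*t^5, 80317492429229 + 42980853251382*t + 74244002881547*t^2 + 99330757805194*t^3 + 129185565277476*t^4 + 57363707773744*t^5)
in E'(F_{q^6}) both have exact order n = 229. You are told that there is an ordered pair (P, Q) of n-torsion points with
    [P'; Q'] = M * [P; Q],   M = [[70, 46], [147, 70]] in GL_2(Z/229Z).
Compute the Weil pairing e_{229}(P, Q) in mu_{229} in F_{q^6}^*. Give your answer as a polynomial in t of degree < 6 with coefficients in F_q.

e_{229} is bilinear + alternating on E[229], so e_{229}(70*P + 46*Q, 147*P + 70*Q) = e_{229}(P,Q)^(70*70-46*147).
Inverting 199 mod 229: 145. Thus e_{229}(P,Q) = e(P',Q')^{145}.
n = 229 = (11100101)_2 (8 bits, wt 5); accumulate f_{229,P'}(Q'+S)/f_{229,P'}(S) along the 7-step ladder.
f_P(D_Q)/f_Q(D_P) = 112781908498301 + 128048227986423*t + 95562646244148*t^2 + 21052732094354*t^3 + 23987522462916*t^4 + 16717648578489*t^5.
Raise to 145: e(P,Q) = 36789406444682 + 31019089836190*t + 59517194909931*t^2 + 41048810559262*t^3 + 126322872698920*t^4 + 126090007919228*t^5 in mu_{229}.

36789406444682 + 31019089836190*t + 59517194909931*t^2 + 41048810559262*t^3 + 126322872698920*t^4 + 126090007919228*t^5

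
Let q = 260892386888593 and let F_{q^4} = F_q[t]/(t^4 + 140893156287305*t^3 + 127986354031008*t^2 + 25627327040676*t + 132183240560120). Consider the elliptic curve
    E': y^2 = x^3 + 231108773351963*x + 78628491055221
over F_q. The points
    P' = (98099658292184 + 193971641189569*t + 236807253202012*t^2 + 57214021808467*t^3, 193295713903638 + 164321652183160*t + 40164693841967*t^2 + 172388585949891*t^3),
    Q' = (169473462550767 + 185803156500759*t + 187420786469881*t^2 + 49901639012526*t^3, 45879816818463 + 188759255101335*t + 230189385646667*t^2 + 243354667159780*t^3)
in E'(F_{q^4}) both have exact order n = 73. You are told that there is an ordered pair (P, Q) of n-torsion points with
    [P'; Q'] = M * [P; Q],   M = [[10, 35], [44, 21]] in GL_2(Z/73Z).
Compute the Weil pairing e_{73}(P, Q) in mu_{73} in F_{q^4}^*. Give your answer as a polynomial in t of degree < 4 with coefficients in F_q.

45927751044171 + 239819821225736*t + 77916689369131*t^2 + 218863007183334*t^3

Alternating bilinearity on E[73] (values in mu_{73} in F_{260892386888593^4}) gives e(P',Q') = e(P,Q)^det(M).
So e_{73}(P,Q) = e_{73}(P',Q')^{41}, since 57*41 = 1 mod 73.
Run Miller on y^2=x^3+231108773351963*x+78628491055221 over F_{260892386888593}: ladder 1001001 (7 bits); e = f_P(D_Q)/f_Q(D_P).
f_P(D_Q)/f_Q(D_P) = 133734784389830 + 258625424172391*t + 25448129727971*t^2 + 167452682213680*t^3.
Thus e_{73}(P,Q) = 45927751044171 + 239819821225736*t + 77916689369131*t^2 + 218863007183334*t^3.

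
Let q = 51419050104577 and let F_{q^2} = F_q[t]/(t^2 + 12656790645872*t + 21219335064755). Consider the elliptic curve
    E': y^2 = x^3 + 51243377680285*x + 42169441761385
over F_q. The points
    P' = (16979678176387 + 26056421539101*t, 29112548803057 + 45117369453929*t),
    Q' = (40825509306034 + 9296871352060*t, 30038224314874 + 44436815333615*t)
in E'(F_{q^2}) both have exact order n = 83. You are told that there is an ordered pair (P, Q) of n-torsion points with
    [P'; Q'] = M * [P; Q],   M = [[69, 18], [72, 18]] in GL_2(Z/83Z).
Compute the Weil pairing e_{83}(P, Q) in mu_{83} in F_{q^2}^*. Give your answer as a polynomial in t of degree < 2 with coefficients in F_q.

21988176243834 + 22437984523873*t

e_{83} is bilinear + alternating on E[83], so e_{83}(69*P + 18*Q, 72*P + 18*Q) = e_{83}(P,Q)^(69*18-18*72).
Inverting 29 mod 83: 63. Thus e_{83}(P,Q) = e(P',Q')^{63}.
Double-and-add over 1010011: 7-1 doublings, 4-1 additions; each step l_{T,T}/v_{2T} or l_{T,P'}/v at Q'+S for random S.
Result: e(P',Q') = 45463595755484 + 8165280373167*t.
Raise to 63: e(P,Q) = 21988176243834 + 22437984523873*t in mu_{83}.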